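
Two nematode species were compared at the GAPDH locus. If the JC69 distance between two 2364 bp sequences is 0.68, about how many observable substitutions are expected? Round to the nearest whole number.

Invert JC69: p = (3/4)(1 − e^(−4d/3)) = 0.75 × (1 − e^(-0.906667)) = 0.75 × (1 − 0.403868) = 0.447099.
Expected differing sites = pL ≈ 0.447099 × 2364 = 1056.942036 ≈ 1057.

1057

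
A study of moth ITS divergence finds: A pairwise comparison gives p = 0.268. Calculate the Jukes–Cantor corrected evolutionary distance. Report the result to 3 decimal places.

d = −(3/4) ln(1 − 4p/3) = −0.75 ln(1 − 0.357333) = −0.75 ln(0.642667)
  = −0.75 × (-0.442129) = 0.331597 substitutions/site.

0.332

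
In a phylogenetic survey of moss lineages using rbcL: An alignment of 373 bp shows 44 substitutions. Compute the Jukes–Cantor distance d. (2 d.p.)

p = 44/373 ≈ 0.117962.
d = −(3/4) ln(1 − 4p/3) = −0.75 ln(1 − 0.157283) = −0.75 ln(0.842717)
  = −0.75 × (-0.171124) = 0.128343 substitutions/site.

0.13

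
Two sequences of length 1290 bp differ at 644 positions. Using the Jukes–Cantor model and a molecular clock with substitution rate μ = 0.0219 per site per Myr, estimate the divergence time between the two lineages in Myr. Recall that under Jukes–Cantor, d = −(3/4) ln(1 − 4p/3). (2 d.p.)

18.76

p = 644/1290 ≈ 0.499225.
d = −(3/4) ln(1 − 4p/3) = −0.75 ln(1 − 0.665633) = −0.75 ln(0.334367)
  = −0.75 × (-1.095516) = 0.821637 substitutions/site.
Under a molecular clock d = 2μt, so t = d/(2μ) = 0.821637 / (2 × 0.0219) = 18.76 Myr.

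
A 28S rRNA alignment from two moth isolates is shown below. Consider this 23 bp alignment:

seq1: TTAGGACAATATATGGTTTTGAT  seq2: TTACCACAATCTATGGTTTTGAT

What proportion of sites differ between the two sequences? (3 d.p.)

0.130

The sequences differ at 3 of 23 positions (sites 4, 5, 11).
p = 3/23 = 0.130434… ≈ 0.130 (to 3 d.p.).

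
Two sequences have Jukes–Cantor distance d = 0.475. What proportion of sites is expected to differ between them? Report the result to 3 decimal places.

0.352

p = (3/4)(1 − e^(−4d/3)) = 0.75 × (1 − e^(-0.633333)) = 0.75 × (1 − 0.530820) = 0.351885.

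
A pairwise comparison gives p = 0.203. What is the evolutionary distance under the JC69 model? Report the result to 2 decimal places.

0.24

d = −(3/4) ln(1 − 4p/3) = −0.75 ln(1 − 0.270667) = −0.75 ln(0.729333)
  = −0.75 × (-0.315625) = 0.236719 substitutions/site.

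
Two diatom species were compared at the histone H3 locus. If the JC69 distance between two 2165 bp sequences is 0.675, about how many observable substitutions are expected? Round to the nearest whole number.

964

Invert JC69: p = (3/4)(1 − e^(−4d/3)) = 0.75 × (1 − e^(-0.9)) = 0.75 × (1 − 0.406570) = 0.445073.
Expected differing sites = pL ≈ 0.445073 × 2165 = 963.583045 ≈ 964.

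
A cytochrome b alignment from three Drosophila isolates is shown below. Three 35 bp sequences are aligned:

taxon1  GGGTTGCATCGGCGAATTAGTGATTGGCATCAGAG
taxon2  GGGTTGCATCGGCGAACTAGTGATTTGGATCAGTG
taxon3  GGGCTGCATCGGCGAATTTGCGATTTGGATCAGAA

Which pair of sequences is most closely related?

taxon1–taxon2: 4/35 differ, p = 0.114, d = 0.124.
taxon1–taxon3: 6/35 differ, p = 0.171, d = 0.195.
taxon2–taxon3: 6/35 differ, p = 0.171, d = 0.195.
The smallest distance is between taxon1 and taxon2.

taxon1 and taxon2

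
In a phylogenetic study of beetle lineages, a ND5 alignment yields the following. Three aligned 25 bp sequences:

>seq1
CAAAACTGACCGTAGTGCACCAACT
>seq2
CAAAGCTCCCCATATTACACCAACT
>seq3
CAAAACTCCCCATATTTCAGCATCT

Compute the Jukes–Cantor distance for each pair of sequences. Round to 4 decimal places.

d(seq1,seq2) = 0.2892, d(seq1,seq3) = 0.3505, d(seq2,seq3) = 0.1800

seq1–seq2: 6/25 sites differ → p = 0.24, d = −0.75 ln(1 − 0.32) = 0.289247 ≈ 0.2892.
seq1–seq3: 7/25 sites differ → p = 0.28, d = −0.75 ln(1 − 0.373333) = 0.350505 ≈ 0.3505.
seq2–seq3: 4/25 sites differ → p = 0.16, d = −0.75 ln(1 − 0.213333) = 0.179963 ≈ 0.1800.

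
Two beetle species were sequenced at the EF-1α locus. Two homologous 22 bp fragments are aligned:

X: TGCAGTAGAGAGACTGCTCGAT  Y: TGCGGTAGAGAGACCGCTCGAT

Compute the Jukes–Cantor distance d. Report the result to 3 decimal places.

The sequences differ at 2 of 22 sites (4, 15), so p = 2/22 ≈ 0.090909.
d = −(3/4) ln(1 − 4p/3) = −0.75 ln(1 − 0.121212) = −0.75 ln(0.878788)
  = −0.75 × (-0.129212) = 0.096909 substitutions/site.

0.097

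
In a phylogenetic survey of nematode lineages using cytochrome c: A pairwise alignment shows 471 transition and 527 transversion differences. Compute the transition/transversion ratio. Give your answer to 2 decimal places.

R = 471/527 = 0.893738… ≈ 0.89 (to 2 d.p.).

0.89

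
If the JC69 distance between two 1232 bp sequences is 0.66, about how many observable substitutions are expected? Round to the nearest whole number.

541

Invert JC69: p = (3/4)(1 − e^(−4d/3)) = 0.75 × (1 − e^(-0.88)) = 0.75 × (1 − 0.414783) = 0.438913.
Expected differing sites = pL ≈ 0.438913 × 1232 = 540.740816 ≈ 541.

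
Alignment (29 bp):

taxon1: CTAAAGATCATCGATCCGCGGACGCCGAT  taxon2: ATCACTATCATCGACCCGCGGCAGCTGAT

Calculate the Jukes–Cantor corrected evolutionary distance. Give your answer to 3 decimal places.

0.344

The sequences differ at 8 of 29 sites (1, 3, 5, 6, 15, 22, 23, 26), so p = 8/29 ≈ 0.275862.
d = −(3/4) ln(1 − 4p/3) = −0.75 ln(1 − 0.367816) = −0.75 ln(0.632184)
  = −0.75 × (-0.458575) = 0.343931 substitutions/site.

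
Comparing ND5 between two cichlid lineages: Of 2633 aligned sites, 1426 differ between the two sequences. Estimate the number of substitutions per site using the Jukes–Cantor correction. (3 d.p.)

0.960

p = 1426/2633 ≈ 0.541588.
d = −(3/4) ln(1 − 4p/3) = −0.75 ln(1 − 0.722117) = −0.75 ln(0.277883)
  = −0.75 × (-1.280555) = 0.960416 substitutions/site.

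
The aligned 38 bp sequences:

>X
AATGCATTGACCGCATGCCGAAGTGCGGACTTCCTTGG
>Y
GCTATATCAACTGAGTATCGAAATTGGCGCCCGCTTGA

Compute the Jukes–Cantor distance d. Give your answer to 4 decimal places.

0.9074

The sequences differ at 20 of 38 sites, so p = 20/38 ≈ 0.526316.
d = −(3/4) ln(1 − 4p/3) = −0.75 ln(1 − 0.701755) = −0.75 ln(0.298245)
  = −0.75 × (-1.209840) = 0.907380 substitutions/site.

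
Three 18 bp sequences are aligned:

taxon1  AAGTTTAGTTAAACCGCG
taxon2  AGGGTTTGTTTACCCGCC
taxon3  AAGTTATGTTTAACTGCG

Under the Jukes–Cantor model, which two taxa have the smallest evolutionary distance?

taxon1–taxon2: 6/18 differ, p = 0.333, d = 0.441.
taxon1–taxon3: 4/18 differ, p = 0.222, d = 0.264.
taxon2–taxon3: 6/18 differ, p = 0.333, d = 0.441.
The smallest distance is between taxon1 and taxon3.

taxon1 and taxon3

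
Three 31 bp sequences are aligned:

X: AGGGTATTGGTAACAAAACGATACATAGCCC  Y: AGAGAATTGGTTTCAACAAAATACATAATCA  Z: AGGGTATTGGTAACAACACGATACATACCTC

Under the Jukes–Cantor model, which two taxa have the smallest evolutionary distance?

X and Z

X–Y: 10/31 differ, p = 0.323, d = 0.422.
X–Z: 3/31 differ, p = 0.097, d = 0.104.
Y–Z: 10/31 differ, p = 0.323, d = 0.422.
The smallest distance is between X and Z.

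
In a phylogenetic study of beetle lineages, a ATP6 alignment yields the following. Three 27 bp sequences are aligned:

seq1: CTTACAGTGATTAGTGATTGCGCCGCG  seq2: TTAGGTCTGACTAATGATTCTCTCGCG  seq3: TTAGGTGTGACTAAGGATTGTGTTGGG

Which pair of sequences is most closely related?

seq1–seq2: 12/27 differ, p = 0.444, d = 0.673.
seq1–seq3: 12/27 differ, p = 0.444, d = 0.673.
seq2–seq3: 6/27 differ, p = 0.222, d = 0.264.
The smallest distance is between seq2 and seq3.

seq2 and seq3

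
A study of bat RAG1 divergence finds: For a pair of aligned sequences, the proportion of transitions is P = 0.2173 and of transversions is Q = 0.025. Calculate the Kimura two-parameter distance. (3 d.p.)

0.321

Under the Kimura two-parameter model, d = −½ ln(1 − 2P − Q) − ¼ ln(1 − 2Q).
1 − 2P − Q = 0.5404, giving −½ ln(0.5404) = 0.307723.
1 − 2Q = 0.95, giving −¼ ln(0.95) = 0.012823.
d = 0.307723 + 0.012823 = 0.320546.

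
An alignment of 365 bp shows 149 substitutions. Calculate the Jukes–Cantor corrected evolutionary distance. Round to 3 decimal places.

0.589

p = 149/365 ≈ 0.408219.
d = −(3/4) ln(1 − 4p/3) = −0.75 ln(1 − 0.544292) = −0.75 ln(0.455708)
  = −0.75 × (-0.785903) = 0.589427 substitutions/site.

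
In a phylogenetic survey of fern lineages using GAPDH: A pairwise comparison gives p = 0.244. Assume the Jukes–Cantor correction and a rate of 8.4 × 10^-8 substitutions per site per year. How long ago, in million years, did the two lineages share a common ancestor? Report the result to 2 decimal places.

d = −(3/4) ln(1 − 4p/3) = −0.75 ln(1 − 0.325333) = −0.75 ln(0.674667)
  = −0.75 × (-0.393536) = 0.295152 substitutions/site.
Under a molecular clock d = 2μt, so t = d/(2μ) = 0.295152 / (2 × 8.4 × 10^-8) = 1.76 million years.

1.76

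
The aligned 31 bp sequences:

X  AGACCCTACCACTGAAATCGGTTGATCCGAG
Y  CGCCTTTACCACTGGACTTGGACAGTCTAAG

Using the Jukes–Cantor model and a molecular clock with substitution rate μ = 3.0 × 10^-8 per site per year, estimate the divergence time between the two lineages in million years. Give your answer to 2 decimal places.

The sequences differ at 13 of 31 sites, so p = 13/31 ≈ 0.419355.
d = −(3/4) ln(1 − 4p/3) = −0.75 ln(1 − 0.55914) = −0.75 ln(0.44086)
  = −0.75 × (-0.819028) = 0.614271 substitutions/site.
Under a molecular clock d = 2μt, so t = d/(2μ) = 0.614271 / (2 × 3.0 × 10^-8) = 10.24 million years.

10.24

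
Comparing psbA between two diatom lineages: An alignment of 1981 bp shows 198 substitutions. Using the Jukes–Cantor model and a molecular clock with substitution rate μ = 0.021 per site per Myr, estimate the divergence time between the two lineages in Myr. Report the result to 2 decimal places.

p = 198/1981 ≈ 0.09995.
d = −(3/4) ln(1 − 4p/3) = −0.75 ln(1 − 0.133267) = −0.75 ln(0.866733)
  = −0.75 × (-0.143024) = 0.107268 substitutions/site.
Under a molecular clock d = 2μt, so t = d/(2μ) = 0.107268 / (2 × 0.021) = 2.55 Myr.

2.55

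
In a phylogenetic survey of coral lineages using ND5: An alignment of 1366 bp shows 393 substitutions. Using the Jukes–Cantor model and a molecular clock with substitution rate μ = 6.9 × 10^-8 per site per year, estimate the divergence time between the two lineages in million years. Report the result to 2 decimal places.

p = 393/1366 ≈ 0.287701.
d = −(3/4) ln(1 − 4p/3) = −0.75 ln(1 − 0.383601) = −0.75 ln(0.616399)
  = −0.75 × (-0.483861) = 0.362896 substitutions/site.
Under a molecular clock d = 2μt, so t = d/(2μ) = 0.362896 / (2 × 6.9 × 10^-8) = 2.63 million years.

2.63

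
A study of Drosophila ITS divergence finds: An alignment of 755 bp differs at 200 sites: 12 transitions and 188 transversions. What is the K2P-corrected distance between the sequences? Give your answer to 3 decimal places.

P = 12/755 ≈ 0.015894 and Q = 188/755 ≈ 0.249007.
Under the Kimura two-parameter model, d = −½ ln(1 − 2P − Q) − ¼ ln(1 − 2Q).
1 − 2P − Q = 0.719205, giving −½ ln(0.719205) = 0.164804.
1 − 2Q = 0.501986, giving −¼ ln(0.501986) = 0.172296.
d = 0.164804 + 0.172296 = 0.337100.

0.337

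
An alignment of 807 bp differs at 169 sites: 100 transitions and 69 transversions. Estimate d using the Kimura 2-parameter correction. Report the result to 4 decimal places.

0.2496

P = 100/807 ≈ 0.123916 and Q = 69/807 ≈ 0.085502.
Under the Kimura two-parameter model, d = −½ ln(1 − 2P − Q) − ¼ ln(1 − 2Q).
1 − 2P − Q = 0.666666, giving −½ ln(0.666666) = 0.202733.
1 − 2Q = 0.828996, giving −¼ ln(0.828996) = 0.046885.
d = 0.202733 + 0.046885 = 0.249618.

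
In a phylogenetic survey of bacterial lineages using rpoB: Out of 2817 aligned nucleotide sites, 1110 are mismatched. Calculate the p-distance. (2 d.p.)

0.39

p = 1110/2817 = 0.394036… ≈ 0.39 (to 2 d.p.).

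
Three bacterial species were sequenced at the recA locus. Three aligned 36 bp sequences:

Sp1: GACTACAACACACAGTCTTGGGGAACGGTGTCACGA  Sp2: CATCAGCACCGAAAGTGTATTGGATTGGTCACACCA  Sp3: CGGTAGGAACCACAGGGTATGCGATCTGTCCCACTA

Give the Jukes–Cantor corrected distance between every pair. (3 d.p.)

d(Sp1,Sp2) = 0.745, d(Sp1,Sp3) = 0.745, d(Sp2,Sp3) = 0.548

Sp1–Sp2: 17/36 sites differ → p ≈ 0.472222, d = −0.75 ln(1 − 0.629629) = 0.744938 ≈ 0.745.
Sp1–Sp3: 17/36 sites differ → p ≈ 0.472222, d = −0.75 ln(1 − 0.629629) = 0.744938 ≈ 0.745.
Sp2–Sp3: 14/36 sites differ → p ≈ 0.388889, d = −0.75 ln(1 − 0.518519) = 0.548166 ≈ 0.548.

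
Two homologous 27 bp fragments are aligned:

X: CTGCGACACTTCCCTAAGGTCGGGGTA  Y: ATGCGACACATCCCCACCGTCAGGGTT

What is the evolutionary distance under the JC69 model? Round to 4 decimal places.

The sequences differ at 7 of 27 sites (1, 10, 15, 17, 18, 22, 27), so p = 7/27 ≈ 0.259259.
d = −(3/4) ln(1 − 4p/3) = −0.75 ln(1 − 0.345679) = −0.75 ln(0.654321)
  = −0.75 × (-0.424157) = 0.318118 substitutions/site.

0.3181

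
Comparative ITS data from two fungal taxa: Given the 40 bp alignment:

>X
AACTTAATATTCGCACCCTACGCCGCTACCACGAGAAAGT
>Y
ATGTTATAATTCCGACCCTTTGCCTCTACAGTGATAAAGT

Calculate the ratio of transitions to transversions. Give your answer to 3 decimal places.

0.300

Transitions are A↔G and C↔T; transversions are all other mismatches.
Transitions: 3. Transversions: 10.
R = 3/10 = 0.300.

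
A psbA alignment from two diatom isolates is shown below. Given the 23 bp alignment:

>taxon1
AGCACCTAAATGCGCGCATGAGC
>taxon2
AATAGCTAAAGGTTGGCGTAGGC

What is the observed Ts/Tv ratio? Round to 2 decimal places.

1.50

Transitions are A↔G and C↔T; transversions are all other mismatches.
Transitions: 6. Transversions: 4.
R = 6/4 = 1.50.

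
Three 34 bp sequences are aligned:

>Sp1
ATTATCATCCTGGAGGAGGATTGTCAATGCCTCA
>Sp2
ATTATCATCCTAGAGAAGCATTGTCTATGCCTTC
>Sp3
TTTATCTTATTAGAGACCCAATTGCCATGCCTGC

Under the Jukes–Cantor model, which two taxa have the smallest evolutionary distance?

Sp1 and Sp2

Sp1–Sp2: 6/34 differ, p = 0.176, d = 0.201.
Sp1–Sp3: 15/34 differ, p = 0.441, d = 0.665.
Sp2–Sp3: 11/34 differ, p = 0.324, d = 0.423.
The smallest distance is between Sp1 and Sp2.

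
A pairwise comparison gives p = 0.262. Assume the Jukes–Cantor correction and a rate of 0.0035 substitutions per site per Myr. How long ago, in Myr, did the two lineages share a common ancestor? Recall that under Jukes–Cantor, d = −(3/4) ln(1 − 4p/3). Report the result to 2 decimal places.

46.05

d = −(3/4) ln(1 − 4p/3) = −0.75 ln(1 − 0.349333) = −0.75 ln(0.650667)
  = −0.75 × (-0.429757) = 0.322318 substitutions/site.
Under a molecular clock d = 2μt, so t = d/(2μ) = 0.322318 / (2 × 0.0035) = 46.05 Myr.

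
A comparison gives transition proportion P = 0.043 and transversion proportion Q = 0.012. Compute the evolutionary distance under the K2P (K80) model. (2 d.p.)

0.06

Under the Kimura two-parameter model, d = −½ ln(1 − 2P − Q) − ¼ ln(1 − 2Q).
1 − 2P − Q = 0.902, giving −½ ln(0.902) = 0.051570.
1 − 2Q = 0.976, giving −¼ ln(0.976) = 0.006073.
d = 0.051570 + 0.006073 = 0.057643.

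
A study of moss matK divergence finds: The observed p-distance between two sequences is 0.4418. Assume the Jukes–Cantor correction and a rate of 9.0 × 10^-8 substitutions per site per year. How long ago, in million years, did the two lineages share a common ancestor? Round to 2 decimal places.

3.71

d = −(3/4) ln(1 − 4p/3) = −0.75 ln(1 − 0.589067) = −0.75 ln(0.410933)
  = −0.75 × (-0.889325) = 0.666994 substitutions/site.
Under a molecular clock d = 2μt, so t = d/(2μ) = 0.666994 / (2 × 9.0 × 10^-8) = 3.71 million years.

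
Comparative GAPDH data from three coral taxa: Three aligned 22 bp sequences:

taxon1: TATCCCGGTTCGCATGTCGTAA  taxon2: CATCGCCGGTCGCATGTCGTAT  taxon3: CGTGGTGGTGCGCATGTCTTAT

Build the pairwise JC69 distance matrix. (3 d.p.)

d(taxon1,taxon2) = 0.271, d(taxon1,taxon3) = 0.497, d(taxon2,taxon3) = 0.414

taxon1–taxon2: 5/22 sites differ → p ≈ 0.227273, d = −0.75 ln(1 − 0.303031) = 0.270761 ≈ 0.271.
taxon1–taxon3: 8/22 sites differ → p ≈ 0.363636, d = −0.75 ln(1 − 0.484848) = 0.497470 ≈ 0.497.
taxon2–taxon3: 7/22 sites differ → p ≈ 0.318182, d = −0.75 ln(1 − 0.424243) = 0.414052 ≈ 0.414.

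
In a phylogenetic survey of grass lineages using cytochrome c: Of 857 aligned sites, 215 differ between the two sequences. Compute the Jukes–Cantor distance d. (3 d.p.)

0.305

p = 215/857 ≈ 0.250875.
d = −(3/4) ln(1 − 4p/3) = −0.75 ln(1 − 0.3345) = −0.75 ln(0.6655)
  = −0.75 × (-0.407217) = 0.305413 substitutions/site.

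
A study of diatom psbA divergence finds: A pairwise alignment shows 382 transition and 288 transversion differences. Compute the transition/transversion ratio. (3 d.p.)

1.326

R = 382/288 = 1.326388… ≈ 1.326 (to 3 d.p.).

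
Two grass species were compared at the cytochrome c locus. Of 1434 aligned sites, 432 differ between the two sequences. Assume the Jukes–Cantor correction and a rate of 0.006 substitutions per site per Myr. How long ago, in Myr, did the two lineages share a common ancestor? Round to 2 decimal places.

32.10

p = 432/1434 ≈ 0.301255.
d = −(3/4) ln(1 − 4p/3) = −0.75 ln(1 − 0.401673) = −0.75 ln(0.598327)
  = −0.75 × (-0.513618) = 0.385214 substitutions/site.
Under a molecular clock d = 2μt, so t = d/(2μ) = 0.385214 / (2 × 0.006) = 32.10 Myr.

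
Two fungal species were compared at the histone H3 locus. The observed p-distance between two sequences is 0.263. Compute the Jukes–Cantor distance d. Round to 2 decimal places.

d = −(3/4) ln(1 − 4p/3) = −0.75 ln(1 − 0.350667) = −0.75 ln(0.649333)
  = −0.75 × (-0.431810) = 0.323858 substitutions/site.

0.32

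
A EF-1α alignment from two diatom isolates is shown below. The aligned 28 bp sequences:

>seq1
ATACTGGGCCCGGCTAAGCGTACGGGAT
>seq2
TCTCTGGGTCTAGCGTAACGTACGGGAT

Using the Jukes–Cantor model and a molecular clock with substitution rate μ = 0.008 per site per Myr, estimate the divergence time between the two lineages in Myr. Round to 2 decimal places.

The sequences differ at 9 of 28 sites (1, 2, 3, 9, 11, 12, 15, 16, 18), so p = 9/28 ≈ 0.321429.
d = −(3/4) ln(1 − 4p/3) = −0.75 ln(1 − 0.428572) = −0.75 ln(0.571428)
  = −0.75 × (-0.559617) = 0.419713 substitutions/site.
Under a molecular clock d = 2μt, so t = d/(2μ) = 0.419713 / (2 × 0.008) = 26.23 Myr.

26.23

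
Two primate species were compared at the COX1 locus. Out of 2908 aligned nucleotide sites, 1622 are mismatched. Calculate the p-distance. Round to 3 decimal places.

p = 1622/2908 = 0.557771… ≈ 0.558 (to 3 d.p.).

0.558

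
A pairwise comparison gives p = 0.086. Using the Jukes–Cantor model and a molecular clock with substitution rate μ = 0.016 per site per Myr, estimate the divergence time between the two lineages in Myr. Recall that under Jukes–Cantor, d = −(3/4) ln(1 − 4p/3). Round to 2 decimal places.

d = −(3/4) ln(1 − 4p/3) = −0.75 ln(1 − 0.114667) = −0.75 ln(0.885333)
  = −0.75 × (-0.121791) = 0.091343 substitutions/site.
Under a molecular clock d = 2μt, so t = d/(2μ) = 0.091343 / (2 × 0.016) = 2.85 Myr.

2.85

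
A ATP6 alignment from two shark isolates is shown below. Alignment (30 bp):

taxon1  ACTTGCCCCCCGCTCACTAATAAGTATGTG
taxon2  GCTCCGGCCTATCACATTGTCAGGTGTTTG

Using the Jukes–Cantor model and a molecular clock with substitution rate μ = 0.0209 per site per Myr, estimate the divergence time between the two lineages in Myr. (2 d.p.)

22.28

The sequences differ at 16 of 30 sites, so p = 16/30 ≈ 0.533333.
d = −(3/4) ln(1 − 4p/3) = −0.75 ln(1 − 0.711111) = −0.75 ln(0.288889)
  = −0.75 × (-1.241713) = 0.931285 substitutions/site.
Under a molecular clock d = 2μt, so t = d/(2μ) = 0.931285 / (2 × 0.0209) = 22.28 Myr.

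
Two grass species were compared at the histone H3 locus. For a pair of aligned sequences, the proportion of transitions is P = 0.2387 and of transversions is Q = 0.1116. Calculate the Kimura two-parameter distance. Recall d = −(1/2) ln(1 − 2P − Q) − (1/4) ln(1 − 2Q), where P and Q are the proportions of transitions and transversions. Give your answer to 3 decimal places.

Under the Kimura two-parameter model, d = −½ ln(1 − 2P − Q) − ¼ ln(1 − 2Q).
1 − 2P − Q = 0.411, giving −½ ln(0.411) = 0.444581.
1 − 2Q = 0.7768, giving −¼ ln(0.7768) = 0.063143.
d = 0.444581 + 0.063143 = 0.507724.

0.508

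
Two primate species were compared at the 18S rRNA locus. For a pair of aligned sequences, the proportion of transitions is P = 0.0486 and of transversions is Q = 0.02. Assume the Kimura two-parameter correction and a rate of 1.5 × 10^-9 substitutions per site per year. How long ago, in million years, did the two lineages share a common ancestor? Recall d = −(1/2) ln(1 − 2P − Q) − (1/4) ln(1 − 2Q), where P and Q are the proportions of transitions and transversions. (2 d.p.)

24.18

Under the Kimura two-parameter model, d = −½ ln(1 − 2P − Q) − ¼ ln(1 − 2Q).
1 − 2P − Q = 0.8828, giving −½ ln(0.8828) = 0.062328.
1 − 2Q = 0.96, giving −¼ ln(0.96) = 0.010205.
d = 0.062328 + 0.010205 = 0.072533.
Under a molecular clock d = 2μt, so t = d/(2μ) = 0.072533 / (2 × 1.5 × 10^-9) = 24.18 million years.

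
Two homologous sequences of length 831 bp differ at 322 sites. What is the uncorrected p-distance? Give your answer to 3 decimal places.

p = 322/831 = 0.387484… ≈ 0.387 (to 3 d.p.).

0.387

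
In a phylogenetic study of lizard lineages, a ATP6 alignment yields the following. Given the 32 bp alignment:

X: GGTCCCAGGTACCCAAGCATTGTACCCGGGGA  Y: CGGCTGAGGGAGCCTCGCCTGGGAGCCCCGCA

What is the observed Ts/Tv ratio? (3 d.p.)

Transitions are A↔G and C↔T; transversions are all other mismatches.
Transitions: 1. Transversions: 14.
R = 1/14 = 0.071428… ≈ 0.071 (to 3 d.p.).

0.071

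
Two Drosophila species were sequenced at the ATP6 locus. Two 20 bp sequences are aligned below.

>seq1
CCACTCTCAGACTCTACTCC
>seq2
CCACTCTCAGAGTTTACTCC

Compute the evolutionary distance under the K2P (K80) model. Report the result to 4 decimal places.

Of 20 sites, 1 differences are transitions and 1 are transversions, so P = 1/20 = 0.05 and Q = 1/20 = 0.05.
Under the Kimura two-parameter model, d = −½ ln(1 − 2P − Q) − ¼ ln(1 − 2Q).
1 − 2P − Q = 0.85, giving −½ ln(0.85) = 0.081259.
1 − 2Q = 0.9, giving −¼ ln(0.9) = 0.026340.
d = 0.081259 + 0.026340 = 0.107599.

0.1076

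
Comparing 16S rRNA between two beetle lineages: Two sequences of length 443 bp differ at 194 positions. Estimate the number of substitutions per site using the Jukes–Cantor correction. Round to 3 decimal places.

p = 194/443 ≈ 0.437923.
d = −(3/4) ln(1 − 4p/3) = −0.75 ln(1 − 0.583897) = −0.75 ln(0.416103)
  = −0.75 × (-0.876822) = 0.657617 substitutions/site.

0.658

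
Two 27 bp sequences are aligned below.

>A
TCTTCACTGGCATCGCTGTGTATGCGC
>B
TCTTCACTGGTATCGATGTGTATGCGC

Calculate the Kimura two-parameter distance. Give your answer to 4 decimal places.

Of 27 sites, 1 differences are transitions and 1 are transversions, so P = 1/27 ≈ 0.037037 and Q = 1/27 ≈ 0.037037.
Under the Kimura two-parameter model, d = −½ ln(1 − 2P − Q) − ¼ ln(1 − 2Q).
1 − 2P − Q = 0.888889, giving −½ ln(0.888889) = 0.058891.
1 − 2Q = 0.925926, giving −¼ ln(0.925926) = 0.019240.
d = 0.058891 + 0.019240 = 0.078131.

0.0781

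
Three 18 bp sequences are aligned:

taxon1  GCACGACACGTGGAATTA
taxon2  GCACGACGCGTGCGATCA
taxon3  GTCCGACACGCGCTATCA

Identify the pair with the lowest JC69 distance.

taxon1 and taxon2

taxon1–taxon2: 4/18 differ, p = 0.222, d = 0.264.
taxon1–taxon3: 6/18 differ, p = 0.333, d = 0.441.
taxon2–taxon3: 5/18 differ, p = 0.278, d = 0.347.
The smallest distance is between taxon1 and taxon2.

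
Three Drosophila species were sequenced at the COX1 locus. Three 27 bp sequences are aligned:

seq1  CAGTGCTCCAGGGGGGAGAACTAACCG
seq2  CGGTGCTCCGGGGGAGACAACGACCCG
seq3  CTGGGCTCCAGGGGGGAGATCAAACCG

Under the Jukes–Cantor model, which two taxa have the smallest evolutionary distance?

seq1 and seq3

seq1–seq2: 6/27 differ, p = 0.222, d = 0.264.
seq1–seq3: 4/27 differ, p = 0.148, d = 0.165.
seq2–seq3: 8/27 differ, p = 0.296, d = 0.377.
The smallest distance is between seq1 and seq3.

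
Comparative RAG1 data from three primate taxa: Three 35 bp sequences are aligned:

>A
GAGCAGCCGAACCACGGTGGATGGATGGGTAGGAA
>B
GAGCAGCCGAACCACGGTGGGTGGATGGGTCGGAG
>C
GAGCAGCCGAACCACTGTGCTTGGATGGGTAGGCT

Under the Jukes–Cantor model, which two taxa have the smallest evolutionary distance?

A and B

A–B: 3/35 differ, p = 0.086, d = 0.091.
A–C: 5/35 differ, p = 0.143, d = 0.158.
B–C: 6/35 differ, p = 0.171, d = 0.195.
The smallest distance is between A and B.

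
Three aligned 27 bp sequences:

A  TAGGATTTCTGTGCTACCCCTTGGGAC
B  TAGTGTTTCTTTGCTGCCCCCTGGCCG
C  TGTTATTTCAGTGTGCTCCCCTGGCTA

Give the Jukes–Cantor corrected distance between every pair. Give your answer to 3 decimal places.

A–B: 8/27 sites differ → p ≈ 0.296296, d = −0.75 ln(1 − 0.395061) = 0.376971 ≈ 0.377.
A–C: 12/27 sites differ → p ≈ 0.444444, d = −0.75 ln(1 − 0.592592) = 0.673455 ≈ 0.673.
B–C: 11/27 sites differ → p ≈ 0.407407, d = −0.75 ln(1 − 0.543209) = 0.587647 ≈ 0.588.

d(A,B) = 0.377, d(A,C) = 0.673, d(B,C) = 0.588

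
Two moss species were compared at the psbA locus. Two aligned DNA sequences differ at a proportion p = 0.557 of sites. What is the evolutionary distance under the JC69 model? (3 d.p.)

1.018

d = −(3/4) ln(1 − 4p/3) = −0.75 ln(1 − 0.742667) = −0.75 ln(0.257333)
  = −0.75 × (-1.357384) = 1.018038 substitutions/site.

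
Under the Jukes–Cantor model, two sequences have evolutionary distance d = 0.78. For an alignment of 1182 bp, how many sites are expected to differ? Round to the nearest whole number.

573

Invert JC69: p = (3/4)(1 − e^(−4d/3)) = 0.75 × (1 − e^(-1.04)) = 0.75 × (1 − 0.353455) = 0.484909.
Expected differing sites = pL ≈ 0.484909 × 1182 = 573.162438 ≈ 573.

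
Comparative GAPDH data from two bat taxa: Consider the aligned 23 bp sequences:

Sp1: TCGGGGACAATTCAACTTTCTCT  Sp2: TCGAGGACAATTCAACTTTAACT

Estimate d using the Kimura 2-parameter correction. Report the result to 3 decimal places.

0.143

Of 23 sites, 1 differences are transitions and 2 are transversions, so P = 1/23 ≈ 0.043478 and Q = 2/23 ≈ 0.086957.
Under the Kimura two-parameter model, d = −½ ln(1 − 2P − Q) − ¼ ln(1 − 2Q).
1 − 2P − Q = 0.826087, giving −½ ln(0.826087) = 0.095528.
1 − 2Q = 0.826086, giving −¼ ln(0.826086) = 0.047764.
d = 0.095528 + 0.047764 = 0.143292.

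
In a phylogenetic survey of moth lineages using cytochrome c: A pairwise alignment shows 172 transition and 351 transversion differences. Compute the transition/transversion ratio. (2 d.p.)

R = 172/351 = 0.490028… ≈ 0.49 (to 2 d.p.).

0.49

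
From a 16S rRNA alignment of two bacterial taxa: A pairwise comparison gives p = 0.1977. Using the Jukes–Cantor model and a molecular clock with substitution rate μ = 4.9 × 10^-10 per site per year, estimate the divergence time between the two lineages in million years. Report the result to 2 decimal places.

234.17

d = −(3/4) ln(1 − 4p/3) = −0.75 ln(1 − 0.2636) = −0.75 ln(0.7364)
  = −0.75 × (-0.305982) = 0.229487 substitutions/site.
Under a molecular clock d = 2μt, so t = d/(2μ) = 0.229487 / (2 × 4.9 × 10^-10) = 234.17 million years.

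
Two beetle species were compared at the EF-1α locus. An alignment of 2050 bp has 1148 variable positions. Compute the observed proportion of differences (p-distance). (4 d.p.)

p = 1148/2050 = 0.5600.

0.5600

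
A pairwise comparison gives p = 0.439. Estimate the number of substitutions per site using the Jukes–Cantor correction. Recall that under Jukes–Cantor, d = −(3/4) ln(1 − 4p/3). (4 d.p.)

d = −(3/4) ln(1 − 4p/3) = −0.75 ln(1 − 0.585333) = −0.75 ln(0.414667)
  = −0.75 × (-0.880279) = 0.660209 substitutions/site.

0.6602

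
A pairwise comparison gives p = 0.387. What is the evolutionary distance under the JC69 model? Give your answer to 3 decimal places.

0.544

d = −(3/4) ln(1 − 4p/3) = −0.75 ln(1 − 0.516) = −0.75 ln(0.484)
  = −0.75 × (-0.725670) = 0.544253 substitutions/site.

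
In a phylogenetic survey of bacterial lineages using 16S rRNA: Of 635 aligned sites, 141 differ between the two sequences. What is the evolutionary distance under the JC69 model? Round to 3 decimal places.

p = 141/635 ≈ 0.222047.
d = −(3/4) ln(1 − 4p/3) = −0.75 ln(1 − 0.296063) = −0.75 ln(0.703937)
  = −0.75 × (-0.351066) = 0.263300 substitutions/site.

0.263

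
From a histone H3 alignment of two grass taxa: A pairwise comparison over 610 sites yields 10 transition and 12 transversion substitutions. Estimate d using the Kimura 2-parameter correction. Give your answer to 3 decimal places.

0.037

P = 10/610 ≈ 0.016393 and Q = 12/610 ≈ 0.019672.
Under the Kimura two-parameter model, d = −½ ln(1 − 2P − Q) − ¼ ln(1 − 2Q).
1 − 2P − Q = 0.947542, giving −½ ln(0.947542) = 0.026942.
1 − 2Q = 0.960656, giving −¼ ln(0.960656) = 0.010035.
d = 0.026942 + 0.010035 = 0.036977.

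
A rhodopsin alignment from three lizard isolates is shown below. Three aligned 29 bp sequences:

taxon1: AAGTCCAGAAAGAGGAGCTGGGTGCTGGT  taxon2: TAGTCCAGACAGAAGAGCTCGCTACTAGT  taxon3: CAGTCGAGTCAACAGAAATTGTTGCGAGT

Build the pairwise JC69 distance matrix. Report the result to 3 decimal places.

d(taxon1,taxon2) = 0.291, d(taxon1,taxon3) = 0.683, d(taxon2,taxon3) = 0.529

taxon1–taxon2: 7/29 sites differ → p ≈ 0.241379, d = −0.75 ln(1 − 0.321839) = 0.291278 ≈ 0.291.
taxon1–taxon3: 13/29 sites differ → p ≈ 0.448276, d = −0.75 ln(1 − 0.597701) = 0.682920 ≈ 0.683.
taxon2–taxon3: 11/29 sites differ → p ≈ 0.37931, d = −0.75 ln(1 − 0.505747) = 0.528531 ≈ 0.529.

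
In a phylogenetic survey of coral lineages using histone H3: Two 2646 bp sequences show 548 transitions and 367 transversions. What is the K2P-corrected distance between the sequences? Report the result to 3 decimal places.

P = 548/2646 ≈ 0.207105 and Q = 367/2646 ≈ 0.1387.
Under the Kimura two-parameter model, d = −½ ln(1 − 2P − Q) − ¼ ln(1 − 2Q).
1 − 2P − Q = 0.44709, giving −½ ln(0.44709) = 0.402498.
1 − 2Q = 0.7226, giving −¼ ln(0.7226) = 0.081225.
d = 0.402498 + 0.081225 = 0.483723.

0.484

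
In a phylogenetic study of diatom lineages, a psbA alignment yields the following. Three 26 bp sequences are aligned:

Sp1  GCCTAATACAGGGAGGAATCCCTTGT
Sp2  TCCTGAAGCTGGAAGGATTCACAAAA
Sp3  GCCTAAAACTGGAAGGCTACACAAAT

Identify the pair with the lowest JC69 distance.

Sp2 and Sp3

Sp1–Sp2: 12/26 differ, p = 0.462, d = 0.717.
Sp1–Sp3: 10/26 differ, p = 0.385, d = 0.539.
Sp2–Sp3: 6/26 differ, p = 0.231, d = 0.276.
The smallest distance is between Sp2 and Sp3.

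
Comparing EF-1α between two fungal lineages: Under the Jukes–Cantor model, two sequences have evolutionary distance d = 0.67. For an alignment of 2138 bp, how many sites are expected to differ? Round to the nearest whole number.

Invert JC69: p = (3/4)(1 − e^(−4d/3)) = 0.75 × (1 − e^(-0.893333)) = 0.75 × (1 − 0.409289) = 0.443033.
Expected differing sites = pL ≈ 0.443033 × 2138 = 947.204554 ≈ 947.

947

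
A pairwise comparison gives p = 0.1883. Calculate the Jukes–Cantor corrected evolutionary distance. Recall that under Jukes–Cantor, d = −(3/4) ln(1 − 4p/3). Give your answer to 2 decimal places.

0.22

d = −(3/4) ln(1 − 4p/3) = −0.75 ln(1 − 0.251067) = −0.75 ln(0.748933)
  = −0.75 × (-0.289106) = 0.216830 substitutions/site.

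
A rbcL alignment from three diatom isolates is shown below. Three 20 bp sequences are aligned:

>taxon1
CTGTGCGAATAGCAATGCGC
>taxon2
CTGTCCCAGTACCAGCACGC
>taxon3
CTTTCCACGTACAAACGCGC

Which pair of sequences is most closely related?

taxon2 and taxon3

taxon1–taxon2: 7/20 differ, p = 0.350, d = 0.471.
taxon1–taxon3: 8/20 differ, p = 0.400, d = 0.572.
taxon2–taxon3: 6/20 differ, p = 0.300, d = 0.383.
The smallest distance is between taxon2 and taxon3.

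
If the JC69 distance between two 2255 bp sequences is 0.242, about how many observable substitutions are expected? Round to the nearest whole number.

Invert JC69: p = (3/4)(1 − e^(−4d/3)) = 0.75 × (1 − e^(-0.322667)) = 0.75 × (1 − 0.724215) = 0.206839.
Expected differing sites = pL ≈ 0.206839 × 2255 = 466.421945 ≈ 466.

466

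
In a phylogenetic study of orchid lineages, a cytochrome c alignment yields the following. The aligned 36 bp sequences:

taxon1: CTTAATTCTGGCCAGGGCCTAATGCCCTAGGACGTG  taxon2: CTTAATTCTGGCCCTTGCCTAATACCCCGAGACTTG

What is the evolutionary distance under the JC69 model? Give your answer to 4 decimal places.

The sequences differ at 8 of 36 sites (14, 15, 16, 24, 28, 29, 30, 34), so p = 8/36 ≈ 0.222222.
d = −(3/4) ln(1 − 4p/3) = −0.75 ln(1 − 0.296296) = −0.75 ln(0.703704)
  = −0.75 × (-0.351397) = 0.263548 substitutions/site.

0.2635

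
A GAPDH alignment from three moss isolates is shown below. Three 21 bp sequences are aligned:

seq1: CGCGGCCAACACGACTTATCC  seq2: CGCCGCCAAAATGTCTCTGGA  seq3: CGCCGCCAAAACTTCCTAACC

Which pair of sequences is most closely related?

seq1–seq2: 9/21 differ, p = 0.429, d = 0.635.
seq1–seq3: 6/21 differ, p = 0.286, d = 0.360.
seq2–seq3: 8/21 differ, p = 0.381, d = 0.532.
The smallest distance is between seq1 and seq3.

seq1 and seq3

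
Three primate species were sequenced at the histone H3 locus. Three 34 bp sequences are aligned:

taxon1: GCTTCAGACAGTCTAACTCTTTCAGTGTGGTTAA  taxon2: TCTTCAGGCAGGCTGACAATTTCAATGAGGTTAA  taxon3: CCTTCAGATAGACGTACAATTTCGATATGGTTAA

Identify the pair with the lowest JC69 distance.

taxon1 and taxon2

taxon1–taxon2: 8/34 differ, p = 0.235, d = 0.282.
taxon1–taxon3: 10/34 differ, p = 0.294, d = 0.373.
taxon2–taxon3: 9/34 differ, p = 0.265, d = 0.326.
The smallest distance is between taxon1 and taxon2.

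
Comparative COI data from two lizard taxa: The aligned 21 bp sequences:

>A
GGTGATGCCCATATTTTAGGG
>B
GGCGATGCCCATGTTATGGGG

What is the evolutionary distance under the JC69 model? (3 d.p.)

0.220

The sequences differ at 4 of 21 sites (3, 13, 16, 18), so p = 4/21 ≈ 0.190476.
d = −(3/4) ln(1 − 4p/3) = −0.75 ln(1 − 0.253968) = −0.75 ln(0.746032)
  = −0.75 × (-0.292987) = 0.219740 substitutions/site.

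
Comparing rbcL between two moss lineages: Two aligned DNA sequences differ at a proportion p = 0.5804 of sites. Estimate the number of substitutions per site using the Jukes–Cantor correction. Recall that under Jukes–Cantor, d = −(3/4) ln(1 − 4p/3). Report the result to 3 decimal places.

d = −(3/4) ln(1 − 4p/3) = −0.75 ln(1 − 0.773867) = −0.75 ln(0.226133)
  = −0.75 × (-1.486632) = 1.114974 substitutions/site.

1.115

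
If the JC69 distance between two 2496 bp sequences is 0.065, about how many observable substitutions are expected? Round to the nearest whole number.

155

Invert JC69: p = (3/4)(1 − e^(−4d/3)) = 0.75 × (1 − e^(-0.086667)) = 0.75 × (1 − 0.916982) = 0.062264.
Expected differing sites = pL ≈ 0.062264 × 2496 = 155.410944 ≈ 155.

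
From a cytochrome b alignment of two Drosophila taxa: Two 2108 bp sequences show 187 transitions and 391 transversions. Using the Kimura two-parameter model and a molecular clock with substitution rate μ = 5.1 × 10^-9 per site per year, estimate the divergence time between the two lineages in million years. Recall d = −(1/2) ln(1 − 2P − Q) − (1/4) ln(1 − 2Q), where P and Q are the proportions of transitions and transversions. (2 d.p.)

33.46

P = 187/2108 ≈ 0.08871 and Q = 391/2108 ≈ 0.185484.
Under the Kimura two-parameter model, d = −½ ln(1 − 2P − Q) − ¼ ln(1 − 2Q).
1 − 2P − Q = 0.637096, giving −½ ln(0.637096) = 0.225417.
1 − 2Q = 0.629032, giving −¼ ln(0.629032) = 0.115893.
d = 0.225417 + 0.115893 = 0.341310.
Under a molecular clock d = 2μt, so t = d/(2μ) = 0.341310 / (2 × 5.1 × 10^-9) = 33.46 million years.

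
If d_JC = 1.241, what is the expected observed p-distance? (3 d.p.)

0.607

p = (3/4)(1 − e^(−4d/3)) = 0.75 × (1 − e^(-1.654667)) = 0.75 × (1 − 0.191156) = 0.606633.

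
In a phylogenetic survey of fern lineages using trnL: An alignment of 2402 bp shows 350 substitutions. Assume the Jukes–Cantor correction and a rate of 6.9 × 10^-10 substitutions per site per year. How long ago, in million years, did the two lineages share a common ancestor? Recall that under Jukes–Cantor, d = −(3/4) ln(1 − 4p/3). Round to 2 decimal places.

p = 350/2402 ≈ 0.145712.
d = −(3/4) ln(1 − 4p/3) = −0.75 ln(1 − 0.194283) = −0.75 ln(0.805717)
  = −0.75 × (-0.216023) = 0.162017 substitutions/site.
Under a molecular clock d = 2μt, so t = d/(2μ) = 0.162017 / (2 × 6.9 × 10^-10) = 117.40 million years.

117.40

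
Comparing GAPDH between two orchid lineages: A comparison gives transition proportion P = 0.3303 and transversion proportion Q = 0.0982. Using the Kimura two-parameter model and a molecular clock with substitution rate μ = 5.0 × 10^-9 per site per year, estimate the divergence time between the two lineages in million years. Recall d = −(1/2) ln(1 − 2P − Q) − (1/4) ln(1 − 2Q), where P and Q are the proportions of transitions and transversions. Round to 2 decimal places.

Under the Kimura two-parameter model, d = −½ ln(1 − 2P − Q) − ¼ ln(1 − 2Q).
1 − 2P − Q = 0.2412, giving −½ ln(0.2412) = 0.711064.
1 − 2Q = 0.8036, giving −¼ ln(0.8036) = 0.054663.
d = 0.711064 + 0.054663 = 0.765727.
Under a molecular clock d = 2μt, so t = d/(2μ) = 0.765727 / (2 × 5.0 × 10^-9) = 76.57 million years.

76.57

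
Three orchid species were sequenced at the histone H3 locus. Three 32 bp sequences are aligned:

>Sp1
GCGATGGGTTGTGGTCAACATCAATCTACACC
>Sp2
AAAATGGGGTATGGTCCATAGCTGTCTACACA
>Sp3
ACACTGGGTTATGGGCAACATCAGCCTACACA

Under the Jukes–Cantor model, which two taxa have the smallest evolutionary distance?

Sp1–Sp2: 11/32 differ, p = 0.344, d = 0.460.
Sp1–Sp3: 8/32 differ, p = 0.250, d = 0.304.
Sp2–Sp3: 9/32 differ, p = 0.281, d = 0.353.
The smallest distance is between Sp1 and Sp3.

Sp1 and Sp3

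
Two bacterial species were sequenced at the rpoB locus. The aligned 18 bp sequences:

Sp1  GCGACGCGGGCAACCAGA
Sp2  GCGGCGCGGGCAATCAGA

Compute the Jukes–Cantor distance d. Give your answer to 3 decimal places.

0.120

The sequences differ at 2 of 18 sites (4, 14), so p = 2/18 ≈ 0.111111.
d = −(3/4) ln(1 − 4p/3) = −0.75 ln(1 − 0.148148) = −0.75 ln(0.851852)
  = −0.75 × (-0.160342) = 0.120257 substitutions/site.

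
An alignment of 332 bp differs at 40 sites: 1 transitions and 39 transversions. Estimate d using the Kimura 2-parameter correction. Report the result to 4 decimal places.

0.1329

P = 1/332 ≈ 0.003012 and Q = 39/332 ≈ 0.11747.
Under the Kimura two-parameter model, d = −½ ln(1 − 2P − Q) − ¼ ln(1 − 2Q).
1 − 2P − Q = 0.876506, giving −½ ln(0.876506) = 0.065906.
1 − 2Q = 0.76506, giving −¼ ln(0.76506) = 0.066950.
d = 0.065906 + 0.066950 = 0.132856.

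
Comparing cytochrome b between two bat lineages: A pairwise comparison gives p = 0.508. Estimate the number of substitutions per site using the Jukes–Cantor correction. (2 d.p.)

0.85

d = −(3/4) ln(1 − 4p/3) = −0.75 ln(1 − 0.677333) = −0.75 ln(0.322667)
  = −0.75 × (-1.131134) = 0.848351 substitutions/site.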